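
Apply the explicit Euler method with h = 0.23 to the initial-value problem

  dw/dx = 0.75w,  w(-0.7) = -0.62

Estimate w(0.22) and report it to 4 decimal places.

Euler: w_{n+1} = w_n + h·f(x_n, w_n).
x=-0.700000, w=-0.620000: f=-0.465000 → w ← -0.620000 + 0.23·(-0.465000) = -0.726950
x=-0.470000, w=-0.726950: f=-0.545212 → w ← -0.726950 + 0.23·(-0.545212) = -0.852349
x=-0.240000, w=-0.852349: f=-0.639262 → w ← -0.852349 + 0.23·(-0.639262) = -0.999379
x=-0.010000, w=-0.999379: f=-0.749534 → w ← -0.999379 + 0.23·(-0.749534) = -1.171772
w(0.22) ≈ -1.1718

-1.1718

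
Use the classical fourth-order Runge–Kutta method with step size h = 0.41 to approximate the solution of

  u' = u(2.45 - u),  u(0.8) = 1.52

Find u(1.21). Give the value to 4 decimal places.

RK4: k1 = f(s_n, u_n); k2 = f(s_n + h/2, u_n + (h/2)·k1); k3 = f(s_n + h/2, u_n + (h/2)·k2); k4 = f(s_n + h, u_n + h·k3); u_{n+1} = u_n + (h/6)·(k1 + 2k2 + 2k3 + k4).
s=0.800000, u=1.520000:
  k1 = f(0.800000, 1.520000) = 1.413600
  k2 = f(1.005000, 1.809788) = 1.158648
  k3 = f(1.005000, 1.757523) = 1.217044
  k4 = f(1.210000, 2.018988) = 0.870208
  u ← 1.520000 + (0.41/6)·(k1 + 2k2 + 2k3 + k4) = 2.000738
u(1.21) ≈ 2.0007

2.0007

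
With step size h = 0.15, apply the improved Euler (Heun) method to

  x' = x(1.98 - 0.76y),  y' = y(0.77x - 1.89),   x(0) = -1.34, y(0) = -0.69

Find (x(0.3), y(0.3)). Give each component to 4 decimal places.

-2.6509, -0.2674

Heun on (x,y): k1 = f(t_n, state_n); k2 = f(t_n + h, state_n + h·k1); state_{n+1} = state_n + (h/2)·(k1 + k2).
0.000000: (-1.340000, -0.690000)
  k1 = (-3.355896, 2.016042)
  predictor → (-1.843384, -0.387594)
  k2 = (-4.192909, 1.282705)
  → (-1.906160, -0.442594)
0.150000: (-1.906160, -0.442594)
  k1 = (-4.415375, 1.486117)
  predictor → (-2.568467, -0.219676)
  k2 = (-5.514380, 0.849647)
  → (-2.650892, -0.267412)
(x(0.3), y(0.3)) ≈ (-2.6509, -0.2674)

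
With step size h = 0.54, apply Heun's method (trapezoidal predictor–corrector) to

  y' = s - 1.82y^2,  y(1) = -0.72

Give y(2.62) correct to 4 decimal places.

Heun: k1 = f(s_n, y_n); k2 = f(s_n + h, y_n + h·k1); y_{n+1} = y_n + (h/2)·(k1 + k2).
s=1.000000, y=-0.720000:
  k1 = f(1.000000, -0.720000) = 0.056512
  k2 = f(1.540000, -0.689484) = 0.674795
  y ← -0.720000 + (0.54/2)·(0.056512 + 0.674795) = -0.522547
s=1.540000, y=-0.522547:
  k1 = f(1.540000, -0.522547) = 1.043039
  k2 = f(2.080000, 0.040694) = 2.076986
  y ← -0.522547 + (0.54/2)·(1.043039 + 2.076986) = 0.319860
s=2.080000, y=0.319860:
  k1 = f(2.080000, 0.319860) = 1.893796
  k2 = f(2.620000, 1.342509) = -0.660242
  y ← 0.319860 + (0.54/2)·(1.893796 + (-0.660242)) = 0.652919
y(2.62) ≈ 0.6529

0.6529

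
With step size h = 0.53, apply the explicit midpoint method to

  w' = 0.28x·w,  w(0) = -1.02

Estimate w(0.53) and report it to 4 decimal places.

Midpoint: k1 = f(x_n, w_n); k2 = f(x_n + h/2, w_n + (h/2)·k1); w_{n+1} = w_n + h·k2.
x=0.000000, w=-1.020000:
  k1 = f(0.000000, -1.020000) = 0.000000
  k2 = f(0.265000, -1.020000) = -0.075684
  w ← -1.020000 + 0.53·(-0.075684) = -1.060113
w(0.53) ≈ -1.0601

-1.0601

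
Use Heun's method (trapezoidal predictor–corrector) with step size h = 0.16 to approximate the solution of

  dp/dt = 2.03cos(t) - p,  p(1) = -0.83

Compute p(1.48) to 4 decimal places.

-0.2846

Heun: k1 = f(t_n, p_n); k2 = f(t_n + h, p_n + h·k1); p_{n+1} = p_n + (h/2)·(k1 + k2).
t=1.000000, p=-0.830000:
  k1 = f(1.000000, -0.830000) = 1.926814
  k2 = f(1.160000, -0.521710) = 1.332369
  p ← -0.830000 + (0.16/2)·(1.926814 + 1.332369) = -0.569265
t=1.160000, p=-0.569265:
  k1 = f(1.160000, -0.569265) = 1.379925
  k2 = f(1.320000, -0.348477) = 0.852274
  p ← -0.569265 + (0.16/2)·(1.379925 + 0.852274) = -0.390690
t=1.320000, p=-0.390690:
  k1 = f(1.320000, -0.390690) = 0.894486
  k2 = f(1.480000, -0.247572) = 0.431635
  p ← -0.390690 + (0.16/2)·(0.894486 + 0.431635) = -0.284600
p(1.48) ≈ -0.2846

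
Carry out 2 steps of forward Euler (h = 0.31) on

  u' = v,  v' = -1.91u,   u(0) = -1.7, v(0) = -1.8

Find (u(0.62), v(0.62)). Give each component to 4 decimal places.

-2.5040, 0.5435

Euler on (u,v): u_{n+1} = u_n + h·u', v_{n+1} = v_n + h·v'.
0.000000: (-1.700000, -1.800000); f=(-1.800000, 3.247000) → (-2.258000, -0.793430)
0.310000: (-2.258000, -0.793430); f=(-0.793430, 4.312780) → (-2.503963, 0.543532)
(u(0.62), v(0.62)) ≈ (-2.5040, 0.5435)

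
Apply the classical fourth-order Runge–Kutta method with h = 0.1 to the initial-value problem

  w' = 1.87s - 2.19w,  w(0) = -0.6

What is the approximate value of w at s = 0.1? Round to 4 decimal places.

-0.4733

RK4: k1 = f(s_n, w_n); k2 = f(s_n + h/2, w_n + (h/2)·k1); k3 = f(s_n + h/2, w_n + (h/2)·k2); k4 = f(s_n + h, w_n + h·k3); w_{n+1} = w_n + (h/6)·(k1 + 2k2 + 2k3 + k4).
s=0.000000, w=-0.600000:
  k1 = f(0.000000, -0.600000) = 1.314000
  k2 = f(0.050000, -0.534300) = 1.263617
  k3 = f(0.050000, -0.536819) = 1.269134
  k4 = f(0.100000, -0.473087) = 1.223060
  w ← -0.600000 + (0.1/6)·(k1 + 2k2 + 2k3 + k4) = -0.473291
w(0.1) ≈ -0.4733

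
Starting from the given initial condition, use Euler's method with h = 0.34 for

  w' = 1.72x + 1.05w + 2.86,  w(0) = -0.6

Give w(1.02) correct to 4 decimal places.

3.2507

Euler: w_{n+1} = w_n + h·f(x_n, w_n).
x=0.000000, w=-0.600000: f=2.230000 → w ← -0.600000 + 0.34·2.230000 = 0.158200
x=0.340000, w=0.158200: f=3.610910 → w ← 0.158200 + 0.34·3.610910 = 1.385909
x=0.680000, w=1.385909: f=5.484805 → w ← 1.385909 + 0.34·5.484805 = 3.250743
w(1.02) ≈ 3.2507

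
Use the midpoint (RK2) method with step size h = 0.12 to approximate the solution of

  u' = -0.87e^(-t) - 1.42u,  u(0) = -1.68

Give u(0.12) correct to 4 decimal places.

-1.5075

Midpoint: k1 = f(t_n, u_n); k2 = f(t_n + h/2, u_n + (h/2)·k1); u_{n+1} = u_n + h·k2.
t=0.000000, u=-1.680000:
  k1 = f(0.000000, -1.680000) = 1.515600
  k2 = f(0.060000, -1.589064) = 1.437136
  u ← -1.680000 + 0.12·1.437136 = -1.507544
u(0.12) ≈ -1.5075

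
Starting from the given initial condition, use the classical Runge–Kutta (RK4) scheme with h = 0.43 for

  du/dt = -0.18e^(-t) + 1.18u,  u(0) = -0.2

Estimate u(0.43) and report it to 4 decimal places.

RK4: k1 = f(t_n, u_n); k2 = f(t_n + h/2, u_n + (h/2)·k1); k3 = f(t_n + h/2, u_n + (h/2)·k2); k4 = f(t_n + h, u_n + h·k3); u_{n+1} = u_n + (h/6)·(k1 + 2k2 + 2k3 + k4).
t=0.000000, u=-0.200000:
  k1 = f(0.000000, -0.200000) = -0.416000
  k2 = f(0.215000, -0.289440) = -0.486717
  k3 = f(0.215000, -0.304644) = -0.504657
  k4 = f(0.430000, -0.417003) = -0.609155
  u ← -0.200000 + (0.43/6)·(k1 + 2k2 + 2k3 + k4) = -0.415566
u(0.43) ≈ -0.4156

-0.4156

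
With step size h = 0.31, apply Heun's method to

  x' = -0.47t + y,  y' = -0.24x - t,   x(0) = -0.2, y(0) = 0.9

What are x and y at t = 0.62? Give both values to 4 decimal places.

0.2409, 0.6997

Heun on (x,y): k1 = f(t_n, state_n); k2 = f(t_n + h, state_n + h·k1); state_{n+1} = state_n + (h/2)·(k1 + k2).
0.000000: (-0.200000, 0.900000)
  k1 = (0.900000, 0.048000)
  predictor → (0.079000, 0.914880)
  k2 = (0.769180, -0.328960)
  → (0.058723, 0.856451)
0.310000: (0.058723, 0.856451)
  k1 = (0.710751, -0.324093)
  predictor → (0.279056, 0.755982)
  k2 = (0.464582, -0.686973)
  → (0.240900, 0.699736)
(x(0.62), y(0.62)) ≈ (0.2409, 0.6997)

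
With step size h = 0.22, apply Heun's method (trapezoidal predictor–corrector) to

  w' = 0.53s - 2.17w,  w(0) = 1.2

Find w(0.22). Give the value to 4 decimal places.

Heun: k1 = f(s_n, w_n); k2 = f(s_n + h, w_n + h·k1); w_{n+1} = w_n + (h/2)·(k1 + k2).
s=0.000000, w=1.200000:
  k1 = f(0.000000, 1.200000) = -2.604000
  k2 = f(0.220000, 0.627120) = -1.244250
  w ← 1.200000 + (0.22/2)·(-2.604000 + (-1.244250)) = 0.776692
w(0.22) ≈ 0.7767

0.7767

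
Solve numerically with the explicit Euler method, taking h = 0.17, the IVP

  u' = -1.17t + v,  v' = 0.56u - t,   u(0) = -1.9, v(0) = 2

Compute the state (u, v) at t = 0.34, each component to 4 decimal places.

-1.2846, 1.6417

Euler on (u,v): u_{n+1} = u_n + h·u', v_{n+1} = v_n + h·v'.
0.000000: (-1.900000, 2.000000); f=(2.000000, -1.064000) → (-1.560000, 1.819120)
0.170000: (-1.560000, 1.819120); f=(1.620220, -1.043600) → (-1.284563, 1.641708)
(u(0.34), v(0.34)) ≈ (-1.2846, 1.6417)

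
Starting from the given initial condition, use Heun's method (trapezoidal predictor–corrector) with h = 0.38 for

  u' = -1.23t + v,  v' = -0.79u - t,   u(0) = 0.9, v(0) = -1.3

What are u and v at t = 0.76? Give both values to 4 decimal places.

-0.6391, -1.7485

Heun on (u,v): k1 = f(t_n, state_n); k2 = f(t_n + h, state_n + h·k1); state_{n+1} = state_n + (h/2)·(k1 + k2).
0.000000: (0.900000, -1.300000)
  k1 = (-1.300000, -0.711000)
  predictor → (0.406000, -1.570180)
  k2 = (-2.037580, -0.700740)
  → (0.265860, -1.568231)
0.380000: (0.265860, -1.568231)
  k1 = (-2.035631, -0.590029)
  predictor → (-0.507680, -1.792442)
  k2 = (-2.727242, -0.358933)
  → (-0.639086, -1.748533)
(u(0.76), v(0.76)) ≈ (-0.6391, -1.7485)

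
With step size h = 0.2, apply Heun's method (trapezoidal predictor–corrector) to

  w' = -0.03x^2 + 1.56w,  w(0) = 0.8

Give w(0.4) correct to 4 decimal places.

Heun: k1 = f(x_n, w_n); k2 = f(x_n + h, w_n + h·k1); w_{n+1} = w_n + (h/2)·(k1 + k2).
x=0.000000, w=0.800000:
  k1 = f(0.000000, 0.800000) = 1.248000
  k2 = f(0.200000, 1.049600) = 1.636176
  w ← 0.800000 + (0.2/2)·(1.248000 + 1.636176) = 1.088418
x=0.200000, w=1.088418:
  k1 = f(0.200000, 1.088418) = 1.696731
  k2 = f(0.400000, 1.427764) = 2.222512
  w ← 1.088418 + (0.2/2)·(1.696731 + 2.222512) = 1.480342
w(0.4) ≈ 1.4803

1.4803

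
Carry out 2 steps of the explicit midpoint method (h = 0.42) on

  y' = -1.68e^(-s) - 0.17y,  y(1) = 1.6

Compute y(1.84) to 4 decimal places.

1.0678

Midpoint: k1 = f(s_n, y_n); k2 = f(s_n + h/2, y_n + (h/2)·k1); y_{n+1} = y_n + h·k2.
s=1.000000, y=1.600000:
  k1 = f(1.000000, 1.600000) = -0.890037
  k2 = f(1.210000, 1.413092) = -0.741197
  y ← 1.600000 + 0.42·(-0.741197) = 1.288697
s=1.420000, y=1.288697:
  k1 = f(1.420000, 1.288697) = -0.625158
  k2 = f(1.630000, 1.157414) = -0.525922
  y ← 1.288697 + 0.42·(-0.525922) = 1.067810
y(1.84) ≈ 1.0678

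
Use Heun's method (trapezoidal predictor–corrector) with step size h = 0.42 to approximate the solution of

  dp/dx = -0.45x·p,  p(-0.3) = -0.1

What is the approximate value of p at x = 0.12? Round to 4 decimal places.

Heun: k1 = f(x_n, p_n); k2 = f(x_n + h, p_n + h·k1); p_{n+1} = p_n + (h/2)·(k1 + k2).
x=-0.300000, p=-0.100000:
  k1 = f(-0.300000, -0.100000) = -0.013500
  k2 = f(0.120000, -0.105670) = 0.005706
  p ← -0.100000 + (0.42/2)·(-0.013500 + 0.005706) = -0.101637
p(0.12) ≈ -0.1016

-0.1016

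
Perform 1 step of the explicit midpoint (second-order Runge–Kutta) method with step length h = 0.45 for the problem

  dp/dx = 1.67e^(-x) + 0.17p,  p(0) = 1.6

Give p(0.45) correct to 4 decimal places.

2.3559

Midpoint: k1 = f(x_n, p_n); k2 = f(x_n + h/2, p_n + (h/2)·k1); p_{n+1} = p_n + h·k2.
x=0.000000, p=1.600000:
  k1 = f(0.000000, 1.600000) = 1.942000
  k2 = f(0.225000, 2.036950) = 1.679804
  p ← 1.600000 + 0.45·1.679804 = 2.355912
p(0.45) ≈ 2.3559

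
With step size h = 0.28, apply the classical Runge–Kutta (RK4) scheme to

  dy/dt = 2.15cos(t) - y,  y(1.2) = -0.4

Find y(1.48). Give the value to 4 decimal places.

RK4: k1 = f(t_n, y_n); k2 = f(t_n + h/2, y_n + (h/2)·k1); k3 = f(t_n + h/2, y_n + (h/2)·k2); k4 = f(t_n + h, y_n + h·k3); y_{n+1} = y_n + (h/6)·(k1 + 2k2 + 2k3 + k4).
t=1.200000, y=-0.400000:
  k1 = f(1.200000, -0.400000) = 1.179069
  k2 = f(1.340000, -0.234930) = 0.726749
  k3 = f(1.340000, -0.298255) = 0.790074
  k4 = f(1.480000, -0.178779) = 0.373723
  y ← -0.400000 + (0.28/6)·(k1 + 2k2 + 2k3 + k4) = -0.185966
y(1.48) ≈ -0.1860

-0.1860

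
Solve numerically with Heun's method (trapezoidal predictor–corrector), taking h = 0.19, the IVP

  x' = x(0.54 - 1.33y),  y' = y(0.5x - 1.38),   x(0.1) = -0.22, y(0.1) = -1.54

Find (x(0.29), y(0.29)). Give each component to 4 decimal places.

Heun on (x,y): k1 = f(s_n, state_n); k2 = f(s_n + h, state_n + h·k1); state_{n+1} = state_n + (h/2)·(k1 + k2).
0.100000: (-0.220000, -1.540000)
  k1 = (-0.569404, 2.294600)
  predictor → (-0.328187, -1.104026)
  k2 = (-0.659115, 1.704719)
  → (-0.336709, -1.160065)
(x(0.29), y(0.29)) ≈ (-0.3367, -1.1601)

-0.3367, -1.1601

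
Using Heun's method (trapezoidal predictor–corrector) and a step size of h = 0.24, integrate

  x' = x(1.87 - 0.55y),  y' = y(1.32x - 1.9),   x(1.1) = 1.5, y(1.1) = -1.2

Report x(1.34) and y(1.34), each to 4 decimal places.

2.6910, -1.3997

Heun on (x,y): k1 = f(t_n, state_n); k2 = f(t_n + h, state_n + h·k1); state_{n+1} = state_n + (h/2)·(k1 + k2).
1.100000: (1.500000, -1.200000)
  k1 = (3.795000, -0.096000)
  predictor → (2.410800, -1.223040)
  k2 = (6.129874, -1.568250)
  → (2.690985, -1.399710)
(x(1.34), y(1.34)) ≈ (2.6910, -1.3997)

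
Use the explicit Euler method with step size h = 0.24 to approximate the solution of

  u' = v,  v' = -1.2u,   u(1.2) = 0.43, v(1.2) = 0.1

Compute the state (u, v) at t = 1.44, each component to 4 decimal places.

0.4540, -0.0238

Euler on (u,v): u_{n+1} = u_n + h·u', v_{n+1} = v_n + h·v'.
1.200000: (0.430000, 0.100000); f=(0.100000, -0.516000) → (0.454000, -0.023840)
(u(1.44), v(1.44)) ≈ (0.4540, -0.0238)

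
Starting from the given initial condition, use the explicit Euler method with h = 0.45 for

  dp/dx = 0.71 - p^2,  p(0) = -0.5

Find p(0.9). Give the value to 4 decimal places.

Euler: p_{n+1} = p_n + h·f(x_n, p_n).
x=0.000000, p=-0.500000: f=0.460000 → p ← -0.500000 + 0.45·0.460000 = -0.293000
x=0.450000, p=-0.293000: f=0.624151 → p ← -0.293000 + 0.45·0.624151 = -0.012132
p(0.9) ≈ -0.0121

-0.0121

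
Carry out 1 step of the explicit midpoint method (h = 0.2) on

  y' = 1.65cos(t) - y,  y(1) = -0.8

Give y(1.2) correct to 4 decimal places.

-0.5241

Midpoint: k1 = f(t_n, y_n); k2 = f(t_n + h/2, y_n + (h/2)·k1); y_{n+1} = y_n + h·k2.
t=1.000000, y=-0.800000:
  k1 = f(1.000000, -0.800000) = 1.691499
  k2 = f(1.100000, -0.630850) = 1.379284
  y ← -0.800000 + 0.2·1.379284 = -0.524143
y(1.2) ≈ -0.5241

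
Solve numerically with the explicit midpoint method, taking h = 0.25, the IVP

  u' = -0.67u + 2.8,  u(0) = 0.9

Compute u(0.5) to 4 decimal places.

1.8293

Midpoint: k1 = f(t_n, u_n); k2 = f(t_n + h/2, u_n + (h/2)·k1); u_{n+1} = u_n + h·k2.
t=0.000000, u=0.900000:
  k1 = f(0.000000, 0.900000) = 2.197000
  k2 = f(0.125000, 1.174625) = 2.013001
  u ← 0.900000 + 0.25·2.013001 = 1.403250
t=0.250000, u=1.403250:
  k1 = f(0.250000, 1.403250) = 1.859822
  k2 = f(0.375000, 1.635728) = 1.704062
  u ← 1.403250 + 0.25·1.704062 = 1.829266
u(0.5) ≈ 1.8293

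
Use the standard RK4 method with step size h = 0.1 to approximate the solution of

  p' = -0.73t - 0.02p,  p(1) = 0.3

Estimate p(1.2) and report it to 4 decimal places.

0.1385

RK4: k1 = f(t_n, p_n); k2 = f(t_n + h/2, p_n + (h/2)·k1); k3 = f(t_n + h/2, p_n + (h/2)·k2); k4 = f(t_n + h, p_n + h·k3); p_{n+1} = p_n + (h/6)·(k1 + 2k2 + 2k3 + k4).
t=1.000000, p=0.300000:
  k1 = f(1.000000, 0.300000) = -0.736000
  k2 = f(1.050000, 0.263200) = -0.771764
  k3 = f(1.050000, 0.261412) = -0.771728
  k4 = f(1.100000, 0.222827) = -0.807457
  p ← 0.300000 + (0.1/6)·(k1 + 2k2 + 2k3 + k4) = 0.222826
t=1.100000, p=0.222826:
  k1 = f(1.100000, 0.222826) = -0.807457
  k2 = f(1.150000, 0.182453) = -0.843149
  k3 = f(1.150000, 0.180669) = -0.843113
  k4 = f(1.200000, 0.138515) = -0.878770
  p ← 0.222826 + (0.1/6)·(k1 + 2k2 + 2k3 + k4) = 0.138513
p(1.2) ≈ 0.1385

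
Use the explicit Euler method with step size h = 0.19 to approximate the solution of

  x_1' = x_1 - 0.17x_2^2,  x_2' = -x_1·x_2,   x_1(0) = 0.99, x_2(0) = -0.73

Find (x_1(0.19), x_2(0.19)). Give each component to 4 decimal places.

Euler on (x_1,x_2): x_1_{n+1} = x_1_n + h·x_1', x_2_{n+1} = x_2_n + h·x_2'.
0.000000: (0.990000, -0.730000); f=(0.899407, 0.722700) → (1.160887, -0.592687)
(x_1(0.19), x_2(0.19)) ≈ (1.1609, -0.5927)

1.1609, -0.5927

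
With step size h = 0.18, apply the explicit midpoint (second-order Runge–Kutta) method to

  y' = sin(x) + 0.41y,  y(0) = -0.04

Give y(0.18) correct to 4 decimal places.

-0.0269

Midpoint: k1 = f(x_n, y_n); k2 = f(x_n + h/2, y_n + (h/2)·k1); y_{n+1} = y_n + h·k2.
x=0.000000, y=-0.040000:
  k1 = f(0.000000, -0.040000) = -0.016400
  k2 = f(0.090000, -0.041476) = 0.072873
  y ← -0.040000 + 0.18·0.072873 = -0.026883
y(0.18) ≈ -0.0269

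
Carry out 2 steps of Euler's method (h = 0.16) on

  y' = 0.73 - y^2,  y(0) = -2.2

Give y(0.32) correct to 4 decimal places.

-4.0473

Euler: y_{n+1} = y_n + h·f(s_n, y_n).
s=0.000000, y=-2.200000: f=-4.110000 → y ← -2.200000 + 0.16·(-4.110000) = -2.857600
s=0.160000, y=-2.857600: f=-7.435878 → y ← -2.857600 + 0.16·(-7.435878) = -4.047340
y(0.32) ≈ -4.0473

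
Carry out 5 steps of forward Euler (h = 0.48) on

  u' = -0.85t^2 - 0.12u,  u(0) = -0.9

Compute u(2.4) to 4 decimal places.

Euler: u_{n+1} = u_n + h·f(t_n, u_n).
t=0.000000, u=-0.900000: f=0.108000 → u ← -0.900000 + 0.48·0.108000 = -0.848160
t=0.480000, u=-0.848160: f=-0.094061 → u ← -0.848160 + 0.48·(-0.094061) = -0.893309
t=0.960000, u=-0.893309: f=-0.676163 → u ← -0.893309 + 0.48·(-0.676163) = -1.217867
t=1.440000, u=-1.217867: f=-1.616416 → u ← -1.217867 + 0.48·(-1.616416) = -1.993747
t=1.920000, u=-1.993747: f=-2.894190 → u ← -1.993747 + 0.48·(-2.894190) = -3.382958
u(2.4) ≈ -3.3830

-3.3830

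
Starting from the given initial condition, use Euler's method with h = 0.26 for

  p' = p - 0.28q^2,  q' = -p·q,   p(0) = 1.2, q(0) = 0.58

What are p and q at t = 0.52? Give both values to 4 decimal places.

1.8627, 0.2447

Euler on (p,q): p_{n+1} = p_n + h·p', q_{n+1} = q_n + h·q'.
0.000000: (1.200000, 0.580000); f=(1.105808, -0.696000) → (1.487510, 0.399040)
0.260000: (1.487510, 0.399040); f=(1.442925, -0.593576) → (1.862671, 0.244710)
(p(0.52), q(0.52)) ≈ (1.8627, 0.2447)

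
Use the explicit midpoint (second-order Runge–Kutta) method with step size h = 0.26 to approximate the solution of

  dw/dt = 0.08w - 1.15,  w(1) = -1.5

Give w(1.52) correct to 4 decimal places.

-2.1743

Midpoint: k1 = f(t_n, w_n); k2 = f(t_n + h/2, w_n + (h/2)·k1); w_{n+1} = w_n + h·k2.
t=1.000000, w=-1.500000:
  k1 = f(1.000000, -1.500000) = -1.270000
  k2 = f(1.130000, -1.665100) = -1.283208
  w ← -1.500000 + 0.26·(-1.283208) = -1.833634
t=1.260000, w=-1.833634:
  k1 = f(1.260000, -1.833634) = -1.296691
  k2 = f(1.390000, -2.002204) = -1.310176
  w ← -1.833634 + 0.26·(-1.310176) = -2.174280
w(1.52) ≈ -2.1743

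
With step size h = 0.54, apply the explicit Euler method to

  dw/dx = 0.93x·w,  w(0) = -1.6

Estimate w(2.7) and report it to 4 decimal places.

Euler: w_{n+1} = w_n + h·f(x_n, w_n).
x=0.000000, w=-1.600000: f=0.000000 → w ← -1.600000 + 0.54·0.000000 = -1.600000
x=0.540000, w=-1.600000: f=-0.803520 → w ← -1.600000 + 0.54·(-0.803520) = -2.033901
x=1.080000, w=-2.033901: f=-2.042850 → w ← -2.033901 + 0.54·(-2.042850) = -3.137040
x=1.620000, w=-3.137040: f=-4.726264 → w ← -3.137040 + 0.54·(-4.726264) = -5.689222
x=2.160000, w=-5.689222: f=-11.428510 → w ← -5.689222 + 0.54·(-11.428510) = -11.860618
w(2.7) ≈ -11.8606

-11.8606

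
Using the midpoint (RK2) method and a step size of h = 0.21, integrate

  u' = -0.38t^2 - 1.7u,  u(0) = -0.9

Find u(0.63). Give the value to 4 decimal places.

-0.3428

Midpoint: k1 = f(t_n, u_n); k2 = f(t_n + h/2, u_n + (h/2)·k1); u_{n+1} = u_n + h·k2.
t=0.000000, u=-0.900000:
  k1 = f(0.000000, -0.900000) = 1.530000
  k2 = f(0.105000, -0.739350) = 1.252706
  u ← -0.900000 + 0.21·1.252706 = -0.636932
t=0.210000, u=-0.636932:
  k1 = f(0.210000, -0.636932) = 1.066026
  k2 = f(0.315000, -0.524999) = 0.854793
  u ← -0.636932 + 0.21·0.854793 = -0.457425
t=0.420000, u=-0.457425:
  k1 = f(0.420000, -0.457425) = 0.710591
  k2 = f(0.525000, -0.382813) = 0.546045
  u ← -0.457425 + 0.21·0.546045 = -0.342756
u(0.63) ≈ -0.3428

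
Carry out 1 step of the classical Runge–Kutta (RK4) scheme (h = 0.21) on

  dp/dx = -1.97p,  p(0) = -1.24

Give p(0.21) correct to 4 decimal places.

RK4: k1 = f(x_n, p_n); k2 = f(x_n + h/2, p_n + (h/2)·k1); k3 = f(x_n + h/2, p_n + (h/2)·k2); k4 = f(x_n + h, p_n + h·k3); p_{n+1} = p_n + (h/6)·(k1 + 2k2 + 2k3 + k4).
x=0.000000, p=-1.240000:
  k1 = f(0.000000, -1.240000) = 2.442800
  k2 = f(0.105000, -0.983506) = 1.937507
  k3 = f(0.105000, -1.036562) = 2.042027
  k4 = f(0.210000, -0.811174) = 1.598014
  p ← -1.240000 + (0.21/6)·(k1 + 2k2 + 2k3 + k4) = -0.820004
p(0.21) ≈ -0.8200

-0.8200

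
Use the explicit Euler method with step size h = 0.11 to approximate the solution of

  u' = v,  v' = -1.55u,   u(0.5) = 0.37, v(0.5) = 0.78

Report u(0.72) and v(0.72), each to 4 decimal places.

0.5347, 0.6392

Euler on (u,v): u_{n+1} = u_n + h·u', v_{n+1} = v_n + h·v'.
0.500000: (0.370000, 0.780000); f=(0.780000, -0.573500) → (0.455800, 0.716915)
0.610000: (0.455800, 0.716915); f=(0.716915, -0.706490) → (0.534661, 0.639201)
(u(0.72), v(0.72)) ≈ (0.5347, 0.6392)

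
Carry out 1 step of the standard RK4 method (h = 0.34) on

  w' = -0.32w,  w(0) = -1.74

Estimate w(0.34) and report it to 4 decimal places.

RK4: k1 = f(x_n, w_n); k2 = f(x_n + h/2, w_n + (h/2)·k1); k3 = f(x_n + h/2, w_n + (h/2)·k2); k4 = f(x_n + h, w_n + h·k3); w_{n+1} = w_n + (h/6)·(k1 + 2k2 + 2k3 + k4).
x=0.000000, w=-1.740000:
  k1 = f(0.000000, -1.740000) = 0.556800
  k2 = f(0.170000, -1.645344) = 0.526510
  k3 = f(0.170000, -1.650493) = 0.528158
  k4 = f(0.340000, -1.560426) = 0.499336
  w ← -1.740000 + (0.34/6)·(k1 + 2k2 + 2k3 + k4) = -1.560623
w(0.34) ≈ -1.5606

-1.5606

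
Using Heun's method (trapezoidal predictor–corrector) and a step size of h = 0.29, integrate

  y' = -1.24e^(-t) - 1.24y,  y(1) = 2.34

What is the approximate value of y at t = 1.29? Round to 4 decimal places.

1.5580

Heun: k1 = f(t_n, y_n); k2 = f(t_n + h, y_n + h·k1); y_{n+1} = y_n + (h/2)·(k1 + k2).
t=1.000000, y=2.340000:
  k1 = f(1.000000, 2.340000) = -3.357771
  k2 = f(1.290000, 1.366247) = -2.035481
  y ← 2.340000 + (0.29/2)·(-3.357771 + (-2.035481)) = 1.557978
y(1.29) ≈ 1.5580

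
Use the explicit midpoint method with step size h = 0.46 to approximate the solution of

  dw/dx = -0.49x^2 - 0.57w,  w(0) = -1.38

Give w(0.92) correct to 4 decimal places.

Midpoint: k1 = f(x_n, w_n); k2 = f(x_n + h/2, w_n + (h/2)·k1); w_{n+1} = w_n + h·k2.
x=0.000000, w=-1.380000:
  k1 = f(0.000000, -1.380000) = 0.786600
  k2 = f(0.230000, -1.199082) = 0.657556
  w ← -1.380000 + 0.46·0.657556 = -1.077524
x=0.460000, w=-1.077524:
  k1 = f(0.460000, -1.077524) = 0.510505
  k2 = f(0.690000, -0.960108) = 0.313973
  w ← -1.077524 + 0.46·0.313973 = -0.933097
w(0.92) ≈ -0.9331

-0.9331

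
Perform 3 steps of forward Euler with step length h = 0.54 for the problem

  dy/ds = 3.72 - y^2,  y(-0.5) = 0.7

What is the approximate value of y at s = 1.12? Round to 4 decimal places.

Euler: y_{n+1} = y_n + h·f(s_n, y_n).
s=-0.500000, y=0.700000: f=3.230000 → y ← 0.700000 + 0.54·3.230000 = 2.444200
s=0.040000, y=2.444200: f=-2.254114 → y ← 2.444200 + 0.54·(-2.254114) = 1.226979
s=0.580000, y=1.226979: f=2.214523 → y ← 1.226979 + 0.54·2.214523 = 2.422821
y(1.12) ≈ 2.4228

2.4228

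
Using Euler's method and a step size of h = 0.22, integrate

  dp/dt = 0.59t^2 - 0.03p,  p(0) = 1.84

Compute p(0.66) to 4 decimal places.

Euler: p_{n+1} = p_n + h·f(t_n, p_n).
t=0.000000, p=1.840000: f=-0.055200 → p ← 1.840000 + 0.22·(-0.055200) = 1.827856
t=0.220000, p=1.827856: f=-0.026280 → p ← 1.827856 + 0.22·(-0.026280) = 1.822074
t=0.440000, p=1.822074: f=0.059562 → p ← 1.822074 + 0.22·0.059562 = 1.835178
p(0.66) ≈ 1.8352

1.8352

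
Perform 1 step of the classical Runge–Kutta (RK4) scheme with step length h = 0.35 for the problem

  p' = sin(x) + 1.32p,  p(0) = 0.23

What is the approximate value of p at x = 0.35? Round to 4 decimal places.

RK4: k1 = f(x_n, p_n); k2 = f(x_n + h/2, p_n + (h/2)·k1); k3 = f(x_n + h/2, p_n + (h/2)·k2); k4 = f(x_n + h, p_n + h·k3); p_{n+1} = p_n + (h/6)·(k1 + 2k2 + 2k3 + k4).
x=0.000000, p=0.230000:
  k1 = f(0.000000, 0.230000) = 0.303600
  k2 = f(0.175000, 0.283130) = 0.547840
  k3 = f(0.175000, 0.325872) = 0.604259
  k4 = f(0.350000, 0.441491) = 0.925666
  p ← 0.230000 + (0.35/6)·(k1 + 2k2 + 2k3 + k4) = 0.436119
p(0.35) ≈ 0.4361

0.4361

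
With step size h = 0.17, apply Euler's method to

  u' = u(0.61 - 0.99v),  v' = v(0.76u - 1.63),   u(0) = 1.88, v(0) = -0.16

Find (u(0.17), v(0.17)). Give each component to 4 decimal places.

Euler on (u,v): u_{n+1} = u_n + h·u', v_{n+1} = v_n + h·v'.
0.000000: (1.880000, -0.160000); f=(1.444592, 0.032192) → (2.125581, -0.154527)
(u(0.17), v(0.17)) ≈ (2.1256, -0.1545)

2.1256, -0.1545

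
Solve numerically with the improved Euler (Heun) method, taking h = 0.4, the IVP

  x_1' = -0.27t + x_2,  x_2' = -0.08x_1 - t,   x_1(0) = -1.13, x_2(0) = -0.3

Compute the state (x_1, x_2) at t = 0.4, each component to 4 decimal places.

-1.2644, -0.3419

Heun on (x_1,x_2): k1 = f(t_n, state_n); k2 = f(t_n + h, state_n + h·k1); state_{n+1} = state_n + (h/2)·(k1 + k2).
0.000000: (-1.130000, -0.300000)
  k1 = (-0.300000, 0.090400)
  predictor → (-1.250000, -0.263840)
  k2 = (-0.371840, -0.300000)
  → (-1.264368, -0.341920)
(x_1(0.4), x_2(0.4)) ≈ (-1.2644, -0.3419)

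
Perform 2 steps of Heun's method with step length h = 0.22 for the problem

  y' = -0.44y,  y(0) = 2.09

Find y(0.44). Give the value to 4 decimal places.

1.7227

Heun: k1 = f(t_n, y_n); k2 = f(t_n + h, y_n + h·k1); y_{n+1} = y_n + (h/2)·(k1 + k2).
t=0.000000, y=2.090000:
  k1 = f(0.000000, 2.090000) = -0.919600
  k2 = f(0.220000, 1.887688) = -0.830583
  y ← 2.090000 + (0.22/2)·(-0.919600 + (-0.830583)) = 1.897480
t=0.220000, y=1.897480:
  k1 = f(0.220000, 1.897480) = -0.834891
  k2 = f(0.440000, 1.713804) = -0.754074
  y ← 1.897480 + (0.22/2)·(-0.834891 + (-0.754074)) = 1.722694
y(0.44) ≈ 1.7227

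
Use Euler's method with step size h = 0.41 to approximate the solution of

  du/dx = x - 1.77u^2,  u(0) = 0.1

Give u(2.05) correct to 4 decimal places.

Euler: u_{n+1} = u_n + h·f(x_n, u_n).
x=0.000000, u=0.100000: f=-0.017700 → u ← 0.100000 + 0.41·(-0.017700) = 0.092743
x=0.410000, u=0.092743: f=0.394776 → u ← 0.092743 + 0.41·0.394776 = 0.254601
x=0.820000, u=0.254601: f=0.705266 → u ← 0.254601 + 0.41·0.705266 = 0.543760
x=1.230000, u=0.543760: f=0.706655 → u ← 0.543760 + 0.41·0.706655 = 0.833489
x=1.640000, u=0.833489: f=0.410375 → u ← 0.833489 + 0.41·0.410375 = 1.001742
u(2.05) ≈ 1.0017

1.0017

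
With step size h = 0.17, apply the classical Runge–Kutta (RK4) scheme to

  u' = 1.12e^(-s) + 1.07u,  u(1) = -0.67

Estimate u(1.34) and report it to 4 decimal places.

-0.8193

RK4: k1 = f(s_n, u_n); k2 = f(s_n + h/2, u_n + (h/2)·k1); k3 = f(s_n + h/2, u_n + (h/2)·k2); k4 = f(s_n + h, u_n + h·k3); u_{n+1} = u_n + (h/6)·(k1 + 2k2 + 2k3 + k4).
s=1.000000, u=-0.670000:
  k1 = f(1.000000, -0.670000) = -0.304875
  k2 = f(1.085000, -0.695914) = -0.366178
  k3 = f(1.085000, -0.701125) = -0.371754
  k4 = f(1.170000, -0.733198) = -0.436911
  u ← -0.670000 + (0.17/6)·(k1 + 2k2 + 2k3 + k4) = -0.732833
s=1.170000, u=-0.732833:
  k1 = f(1.170000, -0.732833) = -0.436521
  k2 = f(1.255000, -0.769938) = -0.504548
  k3 = f(1.255000, -0.775720) = -0.510736
  k4 = f(1.340000, -0.819658) = -0.583767
  u ← -0.732833 + (0.17/6)·(k1 + 2k2 + 2k3 + k4) = -0.819274
u(1.34) ≈ -0.8193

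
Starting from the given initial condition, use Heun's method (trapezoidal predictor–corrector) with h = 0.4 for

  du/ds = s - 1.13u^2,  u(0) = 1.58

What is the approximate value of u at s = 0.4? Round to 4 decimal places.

1.0497

Heun: k1 = f(s_n, u_n); k2 = f(s_n + h, u_n + h·k1); u_{n+1} = u_n + (h/2)·(k1 + k2).
s=0.000000, u=1.580000:
  k1 = f(0.000000, 1.580000) = -2.820932
  k2 = f(0.400000, 0.451627) = 0.169517
  u ← 1.580000 + (0.4/2)·(-2.820932 + 0.169517) = 1.049717
u(0.4) ≈ 1.0497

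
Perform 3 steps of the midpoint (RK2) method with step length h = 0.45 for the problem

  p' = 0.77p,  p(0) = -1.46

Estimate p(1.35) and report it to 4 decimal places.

-4.0626

Midpoint: k1 = f(t_n, p_n); k2 = f(t_n + h/2, p_n + (h/2)·k1); p_{n+1} = p_n + h·k2.
t=0.000000, p=-1.460000:
  k1 = f(0.000000, -1.460000) = -1.124200
  k2 = f(0.225000, -1.712945) = -1.318968
  p ← -1.460000 + 0.45·(-1.318968) = -2.053535
t=0.450000, p=-2.053535:
  k1 = f(0.450000, -2.053535) = -1.581222
  k2 = f(0.675000, -2.409310) = -1.855169
  p ← -2.053535 + 0.45·(-1.855169) = -2.888362
t=0.900000, p=-2.888362:
  k1 = f(0.900000, -2.888362) = -2.224038
  k2 = f(1.125000, -3.388770) = -2.609353
  p ← -2.888362 + 0.45·(-2.609353) = -4.062570
p(1.35) ≈ -4.0626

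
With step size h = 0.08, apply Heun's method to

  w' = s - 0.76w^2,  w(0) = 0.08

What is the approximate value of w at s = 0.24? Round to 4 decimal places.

0.1074

Heun: k1 = f(s_n, w_n); k2 = f(s_n + h, w_n + h·k1); w_{n+1} = w_n + (h/2)·(k1 + k2).
s=0.000000, w=0.080000:
  k1 = f(0.000000, 0.080000) = -0.004864
  k2 = f(0.080000, 0.079611) = 0.075183
  w ← 0.080000 + (0.08/2)·(-0.004864 + 0.075183) = 0.082813
s=0.080000, w=0.082813:
  k1 = f(0.080000, 0.082813) = 0.074788
  k2 = f(0.160000, 0.088796) = 0.154008
  w ← 0.082813 + (0.08/2)·(0.074788 + 0.154008) = 0.091965
s=0.160000, w=0.091965:
  k1 = f(0.160000, 0.091965) = 0.153572
  k2 = f(0.240000, 0.104250) = 0.231740
  w ← 0.091965 + (0.08/2)·(0.153572 + 0.231740) = 0.107377
w(0.24) ≈ 0.1074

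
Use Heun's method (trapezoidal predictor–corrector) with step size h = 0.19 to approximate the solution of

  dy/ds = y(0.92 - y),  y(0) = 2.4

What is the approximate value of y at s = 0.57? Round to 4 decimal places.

Heun: k1 = f(s_n, y_n); k2 = f(s_n + h, y_n + h·k1); y_{n+1} = y_n + (h/2)·(k1 + k2).
s=0.000000, y=2.400000:
  k1 = f(0.000000, 2.400000) = -3.552000
  k2 = f(0.190000, 1.725120) = -1.388929
  y ← 2.400000 + (0.19/2)·(-3.552000 + (-1.388929)) = 1.930612
s=0.190000, y=1.930612:
  k1 = f(0.190000, 1.930612) = -1.951099
  k2 = f(0.380000, 1.559903) = -0.998187
  y ← 1.930612 + (0.19/2)·(-1.951099 + (-0.998187)) = 1.650430
s=0.380000, y=1.650430:
  k1 = f(0.380000, 1.650430) = -1.205523
  k2 = f(0.570000, 1.421380) = -0.712652
  y ← 1.650430 + (0.19/2)·(-1.205523 + (-0.712652)) = 1.468203
y(0.57) ≈ 1.4682

1.4682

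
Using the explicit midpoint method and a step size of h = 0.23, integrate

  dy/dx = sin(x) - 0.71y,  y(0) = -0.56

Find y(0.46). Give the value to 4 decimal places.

Midpoint: k1 = f(x_n, y_n); k2 = f(x_n + h/2, y_n + (h/2)·k1); y_{n+1} = y_n + h·k2.
x=0.000000, y=-0.560000:
  k1 = f(0.000000, -0.560000) = 0.397600
  k2 = f(0.115000, -0.514276) = 0.479883
  y ← -0.560000 + 0.23·0.479883 = -0.449627
x=0.230000, y=-0.449627:
  k1 = f(0.230000, -0.449627) = 0.547213
  k2 = f(0.345000, -0.386698) = 0.612752
  y ← -0.449627 + 0.23·0.612752 = -0.308694
y(0.46) ≈ -0.3087

-0.3087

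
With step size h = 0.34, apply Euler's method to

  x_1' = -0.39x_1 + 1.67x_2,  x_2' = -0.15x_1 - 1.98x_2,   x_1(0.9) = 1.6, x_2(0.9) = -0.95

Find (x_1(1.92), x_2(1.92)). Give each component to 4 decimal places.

Euler on (x_1,x_2): x_1_{n+1} = x_1_n + h·x_1', x_2_{n+1} = x_2_n + h·x_2'.
0.900000: (1.600000, -0.950000); f=(-2.210500, 1.641000) → (0.848430, -0.392060)
1.240000: (0.848430, -0.392060); f=(-0.985628, 0.649014) → (0.513317, -0.171395)
1.580000: (0.513317, -0.171395); f=(-0.486423, 0.262365) → (0.347933, -0.082191)
(x_1(1.92), x_2(1.92)) ≈ (0.3479, -0.0822)

0.3479, -0.0822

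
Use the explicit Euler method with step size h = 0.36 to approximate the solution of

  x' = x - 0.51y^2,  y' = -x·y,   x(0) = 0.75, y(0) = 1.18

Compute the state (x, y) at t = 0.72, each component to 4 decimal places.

Euler on (x,y): x_{n+1} = x_n + h·x', y_{n+1} = y_n + h·y'.
0.000000: (0.750000, 1.180000); f=(0.039876, -0.885000) → (0.764355, 0.861400)
0.360000: (0.764355, 0.861400); f=(0.385930, -0.658416) → (0.903290, 0.624370)
(x(0.72), y(0.72)) ≈ (0.9033, 0.6244)

0.9033, 0.6244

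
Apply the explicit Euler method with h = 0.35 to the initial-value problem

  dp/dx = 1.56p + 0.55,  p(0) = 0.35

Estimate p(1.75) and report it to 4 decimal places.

5.8523

Euler: p_{n+1} = p_n + h·f(x_n, p_n).
x=0.000000, p=0.350000: f=1.096000 → p ← 0.350000 + 0.35·1.096000 = 0.733600
x=0.350000, p=0.733600: f=1.694416 → p ← 0.733600 + 0.35·1.694416 = 1.326646
x=0.700000, p=1.326646: f=2.619567 → p ← 1.326646 + 0.35·2.619567 = 2.243494
x=1.050000, p=2.243494: f=4.049851 → p ← 2.243494 + 0.35·4.049851 = 3.660942
x=1.400000, p=3.660942: f=6.261069 → p ← 3.660942 + 0.35·6.261069 = 5.852316
p(1.75) ≈ 5.8523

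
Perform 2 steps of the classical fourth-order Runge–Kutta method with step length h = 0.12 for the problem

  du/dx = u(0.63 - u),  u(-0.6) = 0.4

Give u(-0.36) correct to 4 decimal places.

0.4216

RK4: k1 = f(x_n, u_n); k2 = f(x_n + h/2, u_n + (h/2)·k1); k3 = f(x_n + h/2, u_n + (h/2)·k2); k4 = f(x_n + h, u_n + h·k3); u_{n+1} = u_n + (h/6)·(k1 + 2k2 + 2k3 + k4).
x=-0.600000, u=0.400000:
  k1 = f(-0.600000, 0.400000) = 0.092000
  k2 = f(-0.540000, 0.405520) = 0.091031
  k3 = f(-0.540000, 0.405462) = 0.091042
  k4 = f(-0.480000, 0.410925) = 0.090023
  u ← 0.400000 + (0.12/6)·(k1 + 2k2 + 2k3 + k4) = 0.410923
x=-0.480000, u=0.410923:
  k1 = f(-0.480000, 0.410923) = 0.090024
  k2 = f(-0.420000, 0.416325) = 0.088958
  k3 = f(-0.420000, 0.416261) = 0.088971
  k4 = f(-0.360000, 0.421600) = 0.087861
  u ← 0.410923 + (0.12/6)·(k1 + 2k2 + 2k3 + k4) = 0.421598
u(-0.36) ≈ 0.4216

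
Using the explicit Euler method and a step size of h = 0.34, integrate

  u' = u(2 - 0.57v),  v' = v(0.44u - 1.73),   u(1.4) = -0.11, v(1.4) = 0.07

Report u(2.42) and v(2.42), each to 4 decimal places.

Euler on (u,v): u_{n+1} = u_n + h·u', v_{n+1} = v_n + h·v'.
1.400000: (-0.110000, 0.070000); f=(-0.215611, -0.124488) → (-0.183308, 0.027674)
1.740000: (-0.183308, 0.027674); f=(-0.363724, -0.050108) → (-0.306974, 0.010637)
2.080000: (-0.306974, 0.010637); f=(-0.612087, -0.019839) → (-0.515083, 0.003892)
(u(2.42), v(2.42)) ≈ (-0.5151, 0.0039)

-0.5151, 0.0039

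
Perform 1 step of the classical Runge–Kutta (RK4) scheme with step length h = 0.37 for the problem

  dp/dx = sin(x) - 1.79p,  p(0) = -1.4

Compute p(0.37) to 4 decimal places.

RK4: k1 = f(x_n, p_n); k2 = f(x_n + h/2, p_n + (h/2)·k1); k3 = f(x_n + h/2, p_n + (h/2)·k2); k4 = f(x_n + h, p_n + h·k3); p_{n+1} = p_n + (h/6)·(k1 + 2k2 + 2k3 + k4).
x=0.000000, p=-1.400000:
  k1 = f(0.000000, -1.400000) = 2.506000
  k2 = f(0.185000, -0.936390) = 1.860085
  k3 = f(0.185000, -1.055884) = 2.073980
  k4 = f(0.370000, -0.632628) = 1.494019
  p ← -1.400000 + (0.37/6)·(k1 + 2k2 + 2k3 + k4) = -0.668131
p(0.37) ≈ -0.6681

-0.6681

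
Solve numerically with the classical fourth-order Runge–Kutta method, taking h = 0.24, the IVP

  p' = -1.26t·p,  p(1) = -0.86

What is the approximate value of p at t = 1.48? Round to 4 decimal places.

-0.4063

RK4: k1 = f(t_n, p_n); k2 = f(t_n + h/2, p_n + (h/2)·k1); k3 = f(t_n + h/2, p_n + (h/2)·k2); k4 = f(t_n + h, p_n + h·k3); p_{n+1} = p_n + (h/6)·(k1 + 2k2 + 2k3 + k4).
t=1.000000, p=-0.860000:
  k1 = f(1.000000, -0.860000) = 1.083600
  k2 = f(1.120000, -0.729968) = 1.030131
  k3 = f(1.120000, -0.736384) = 1.039186
  k4 = f(1.240000, -0.610595) = 0.953994
  p ← -0.860000 + (0.24/6)·(k1 + 2k2 + 2k3 + k4) = -0.612951
t=1.240000, p=-0.612951:
  k1 = f(1.240000, -0.612951) = 0.957675
  k2 = f(1.360000, -0.498030) = 0.853424
  k3 = f(1.360000, -0.510540) = 0.874861
  k4 = f(1.480000, -0.402984) = 0.751485
  p ← -0.612951 + (0.24/6)·(k1 + 2k2 + 2k3 + k4) = -0.406322
p(1.48) ≈ -0.4063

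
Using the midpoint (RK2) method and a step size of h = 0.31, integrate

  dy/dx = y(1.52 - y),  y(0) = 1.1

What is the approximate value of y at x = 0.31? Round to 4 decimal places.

1.2265

Midpoint: k1 = f(x_n, y_n); k2 = f(x_n + h/2, y_n + (h/2)·k1); y_{n+1} = y_n + h·k2.
x=0.000000, y=1.100000:
  k1 = f(0.000000, 1.100000) = 0.462000
  k2 = f(0.155000, 1.171610) = 0.408177
  y ← 1.100000 + 0.31·0.408177 = 1.226535
y(0.31) ≈ 1.2265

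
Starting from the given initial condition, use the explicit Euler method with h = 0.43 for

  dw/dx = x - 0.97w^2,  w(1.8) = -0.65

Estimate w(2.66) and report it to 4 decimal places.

Euler: w_{n+1} = w_n + h·f(x_n, w_n).
x=1.800000, w=-0.650000: f=1.390175 → w ← -0.650000 + 0.43·1.390175 = -0.052225
x=2.230000, w=-0.052225: f=2.227354 → w ← -0.052225 + 0.43·2.227354 = 0.905538
w(2.66) ≈ 0.9055

0.9055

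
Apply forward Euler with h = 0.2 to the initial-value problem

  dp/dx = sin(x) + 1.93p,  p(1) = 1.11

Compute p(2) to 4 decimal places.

Euler: p_{n+1} = p_n + h·f(x_n, p_n).
x=1.000000, p=1.110000: f=2.983771 → p ← 1.110000 + 0.2·2.983771 = 1.706754
x=1.200000, p=1.706754: f=4.226075 → p ← 1.706754 + 0.2·4.226075 = 2.551969
x=1.400000, p=2.551969: f=5.910750 → p ← 2.551969 + 0.2·5.910750 = 3.734119
x=1.600000, p=3.734119: f=8.206424 → p ← 3.734119 + 0.2·8.206424 = 5.375404
x=1.800000, p=5.375404: f=11.348377 → p ← 5.375404 + 0.2·11.348377 = 7.645079
p(2) ≈ 7.6451

7.6451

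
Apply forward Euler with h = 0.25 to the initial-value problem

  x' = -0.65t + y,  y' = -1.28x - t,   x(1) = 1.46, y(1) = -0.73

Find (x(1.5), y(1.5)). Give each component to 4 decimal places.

0.5501, -2.1165

Euler on (x,y): x_{n+1} = x_n + h·x', y_{n+1} = y_n + h·y'.
1.000000: (1.460000, -0.730000); f=(-1.380000, -2.868800) → (1.115000, -1.447200)
1.250000: (1.115000, -1.447200); f=(-2.259700, -2.677200) → (0.550075, -2.116500)
(x(1.5), y(1.5)) ≈ (0.5501, -2.1165)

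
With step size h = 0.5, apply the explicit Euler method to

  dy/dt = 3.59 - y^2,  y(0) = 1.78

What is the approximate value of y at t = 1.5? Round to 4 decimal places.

1.9717

Euler: y_{n+1} = y_n + h·f(t_n, y_n).
t=0.000000, y=1.780000: f=0.421600 → y ← 1.780000 + 0.5·0.421600 = 1.990800
t=0.500000, y=1.990800: f=-0.373285 → y ← 1.990800 + 0.5·(-0.373285) = 1.804158
t=1.000000, y=1.804158: f=0.335015 → y ← 1.804158 + 0.5·0.335015 = 1.971665
y(1.5) ≈ 1.9717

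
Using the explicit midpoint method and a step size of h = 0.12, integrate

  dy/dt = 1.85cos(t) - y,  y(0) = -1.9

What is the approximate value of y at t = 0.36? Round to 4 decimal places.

-0.7817

Midpoint: k1 = f(t_n, y_n); k2 = f(t_n + h/2, y_n + (h/2)·k1); y_{n+1} = y_n + h·k2.
t=0.000000, y=-1.900000:
  k1 = f(0.000000, -1.900000) = 3.750000
  k2 = f(0.060000, -1.675000) = 3.521671
  y ← -1.900000 + 0.12·3.521671 = -1.477399
t=0.120000, y=-1.477399:
  k1 = f(0.120000, -1.477399) = 3.314095
  k2 = f(0.180000, -1.278554) = 3.098665
  y ← -1.477399 + 0.12·3.098665 = -1.105560
t=0.240000, y=-1.105560:
  k1 = f(0.240000, -1.105560) = 2.902535
  k2 = f(0.300000, -0.931408) = 2.698780
  y ← -1.105560 + 0.12·2.698780 = -0.781706
y(0.36) ≈ -0.7817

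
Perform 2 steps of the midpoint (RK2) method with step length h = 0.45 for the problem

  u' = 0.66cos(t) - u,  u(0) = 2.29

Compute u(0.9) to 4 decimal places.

1.2880

Midpoint: k1 = f(t_n, u_n); k2 = f(t_n + h/2, u_n + (h/2)·k1); u_{n+1} = u_n + h·k2.
t=0.000000, u=2.290000:
  k1 = f(0.000000, 2.290000) = -1.630000
  k2 = f(0.225000, 1.923250) = -1.279886
  u ← 2.290000 + 0.45·(-1.279886) = 1.714051
t=0.450000, u=1.714051:
  k1 = f(0.450000, 1.714051) = -1.119756
  k2 = f(0.675000, 1.462106) = -0.946840
  u ← 1.714051 + 0.45·(-0.946840) = 1.287974
u(0.9) ≈ 1.2880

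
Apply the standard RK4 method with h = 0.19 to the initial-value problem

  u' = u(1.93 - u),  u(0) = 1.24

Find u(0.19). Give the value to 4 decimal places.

RK4: k1 = f(x_n, u_n); k2 = f(x_n + h/2, u_n + (h/2)·k1); k3 = f(x_n + h/2, u_n + (h/2)·k2); k4 = f(x_n + h, u_n + h·k3); u_{n+1} = u_n + (h/6)·(k1 + 2k2 + 2k3 + k4).
x=0.000000, u=1.240000:
  k1 = f(0.000000, 1.240000) = 0.855600
  k2 = f(0.095000, 1.321282) = 0.804288
  k3 = f(0.095000, 1.316407) = 0.807738
  k4 = f(0.190000, 1.393470) = 0.747638
  u ← 1.240000 + (0.19/6)·(k1 + 2k2 + 2k3 + k4) = 1.392864
u(0.19) ≈ 1.3929

1.3929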